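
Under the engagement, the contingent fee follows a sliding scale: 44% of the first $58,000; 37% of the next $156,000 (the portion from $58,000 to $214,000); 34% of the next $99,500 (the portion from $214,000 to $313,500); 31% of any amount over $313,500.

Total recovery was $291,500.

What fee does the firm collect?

$109,590.00

First $58,000 at 44% = $25,520.00
Next $156,000 at 37% = $57,720.00
Remaining $77,500 at 34% = $26,350.00
Fee: $25,520.00 + $57,720.00 + $26,350.00 = $109,590.00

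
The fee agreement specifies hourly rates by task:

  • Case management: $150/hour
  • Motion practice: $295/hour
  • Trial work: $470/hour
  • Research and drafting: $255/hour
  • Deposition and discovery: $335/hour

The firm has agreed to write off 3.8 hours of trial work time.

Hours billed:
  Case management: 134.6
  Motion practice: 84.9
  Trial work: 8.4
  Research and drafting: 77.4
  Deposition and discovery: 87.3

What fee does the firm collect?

$96,380.00

Case management: 134.6 × $150 = $20,190.00
Motion practice: 84.9 × $295 = $25,045.50
Trial work: 8.4 × $470 = $3,948.00
Research and drafting: 77.4 × $255 = $19,737.00
Deposition and discovery: 87.3 × $335 = $29,245.50
Subtotal: $98,166.00
Write-off: 3.8 × $470 = $1,786.00
Total: $98,166.00 − $1,786.00 = $96,380.00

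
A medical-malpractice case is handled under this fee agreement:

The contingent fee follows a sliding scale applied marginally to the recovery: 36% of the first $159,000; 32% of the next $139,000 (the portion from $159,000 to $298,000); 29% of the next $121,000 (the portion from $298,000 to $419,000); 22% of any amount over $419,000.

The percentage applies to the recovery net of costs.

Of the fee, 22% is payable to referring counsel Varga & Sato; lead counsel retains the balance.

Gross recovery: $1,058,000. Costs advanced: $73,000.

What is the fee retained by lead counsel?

Fee base (net of costs): $1,058,000 − $73,000 = $985,000
First $159,000 at 36% = $57,240.00
Next $139,000 at 32% = $44,480.00
Next $121,000 at 29% = $35,090.00
Remaining $566,000 at 22% = $124,520.00
Fee: $57,240.00 + $44,480.00 + $35,090.00 + $124,520.00 = $261,330.00
Referral share: 22% of $261,330.00 = $57,492.60; lead counsel retains $261,330.00 − $57,492.60 = $203,837.40.

$203,837.40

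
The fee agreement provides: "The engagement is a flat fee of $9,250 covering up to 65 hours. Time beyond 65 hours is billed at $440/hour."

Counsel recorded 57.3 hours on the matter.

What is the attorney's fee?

$9,250.00

57.3 hours is within the 65-hour scope; only the flat fee applies.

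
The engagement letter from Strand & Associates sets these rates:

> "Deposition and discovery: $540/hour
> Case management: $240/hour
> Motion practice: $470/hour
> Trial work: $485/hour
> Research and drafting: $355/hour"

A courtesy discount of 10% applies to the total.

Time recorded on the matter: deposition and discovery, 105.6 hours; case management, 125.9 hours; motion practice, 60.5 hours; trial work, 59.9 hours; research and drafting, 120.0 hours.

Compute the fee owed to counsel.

Deposition and discovery: 105.6 × $540 = $57,024.00
Case management: 125.9 × $240 = $30,216.00
Motion practice: 60.5 × $470 = $28,435.00
Trial work: 59.9 × $485 = $29,051.50
Research and drafting: 120.0 × $355 = $42,600.00
Subtotal: $187,326.50
Less 10% discount: −$18,732.65
Total: $187,326.50 − $18,732.65 = $168,593.85

$168,593.85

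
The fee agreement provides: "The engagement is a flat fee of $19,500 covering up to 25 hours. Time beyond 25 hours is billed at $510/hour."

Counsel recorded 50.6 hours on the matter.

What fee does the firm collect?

$32,556.00

Flat fee: $19,500.00
Excess hours: 50.6 − 25 = 25.6
Overrun: 25.6 × $510 = $13,056.00
Total: $19,500.00 + $13,056.00 = $32,556.00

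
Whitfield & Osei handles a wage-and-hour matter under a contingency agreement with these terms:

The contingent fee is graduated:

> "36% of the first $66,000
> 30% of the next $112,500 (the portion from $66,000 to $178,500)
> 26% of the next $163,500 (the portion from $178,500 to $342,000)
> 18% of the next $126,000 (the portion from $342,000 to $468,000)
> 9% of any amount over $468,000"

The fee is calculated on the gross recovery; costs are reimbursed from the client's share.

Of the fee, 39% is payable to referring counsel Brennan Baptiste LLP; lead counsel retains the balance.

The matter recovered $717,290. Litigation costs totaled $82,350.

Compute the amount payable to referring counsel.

$56,603.08

Fee base is the gross recovery, $717,290; costs are reimbursed separately.
First $66,000 at 36% = $23,760.00
Next $112,500 at 30% = $33,750.00
Next $163,500 at 26% = $42,510.00
Next $126,000 at 18% = $22,680.00
Remaining $249,290 at 9% = $22,436.10
Fee: $23,760.00 + $33,750.00 + $42,510.00 + $22,680.00 + $22,436.10 = $145,136.10
Referral share: 39% of $145,136.10 = $56,603.08; lead counsel retains $145,136.10 − $56,603.08 = $88,533.02.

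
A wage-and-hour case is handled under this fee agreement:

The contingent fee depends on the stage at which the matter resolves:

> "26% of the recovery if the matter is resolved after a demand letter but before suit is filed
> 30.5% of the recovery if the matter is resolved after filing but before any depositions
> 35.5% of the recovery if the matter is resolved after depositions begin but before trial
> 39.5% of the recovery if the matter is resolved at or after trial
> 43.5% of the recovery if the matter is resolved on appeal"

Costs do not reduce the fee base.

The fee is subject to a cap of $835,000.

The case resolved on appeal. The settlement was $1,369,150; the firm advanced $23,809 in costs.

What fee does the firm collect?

Fee base is the gross recovery, $1,369,150; costs are reimbursed separately.
The matter resolved on appeal, so the 43.5% rate applies.
$1,369,150 × 43.5% = $595,580.25
$595,580.25 is under the $835,000 cap.

$595,580.25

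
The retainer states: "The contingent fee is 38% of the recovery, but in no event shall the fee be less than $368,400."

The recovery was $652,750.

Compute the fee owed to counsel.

38% of $652,750 = $248,045.00
That is below the $368,400 minimum, so the minimum applies.

$368,400.00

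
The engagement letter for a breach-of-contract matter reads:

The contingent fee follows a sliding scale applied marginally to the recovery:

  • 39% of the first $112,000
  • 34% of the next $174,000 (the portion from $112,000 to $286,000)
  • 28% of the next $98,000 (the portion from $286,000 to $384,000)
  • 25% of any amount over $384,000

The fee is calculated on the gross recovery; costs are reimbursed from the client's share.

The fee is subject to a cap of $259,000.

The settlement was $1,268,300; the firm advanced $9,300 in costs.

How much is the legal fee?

$259,000.00

Fee base is the gross recovery, $1,268,300; costs are reimbursed separately.
First $112,000 at 39% = $43,680.00
Next $174,000 at 34% = $59,160.00
Next $98,000 at 28% = $27,440.00
Remaining $884,300 at 25% = $221,075.00
Fee: $43,680.00 + $59,160.00 + $27,440.00 + $221,075.00 = $351,355.00
$351,355.00 exceeds the $259,000 cap, so the fee is capped at $259,000.00.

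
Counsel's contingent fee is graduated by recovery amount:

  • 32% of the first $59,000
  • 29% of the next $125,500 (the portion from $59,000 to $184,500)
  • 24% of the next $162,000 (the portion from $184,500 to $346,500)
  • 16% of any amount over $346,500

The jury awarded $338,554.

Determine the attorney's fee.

$92,247.96

First $59,000 at 32% = $18,880.00
Next $125,500 at 29% = $36,395.00
Remaining $154,054 at 24% = $36,972.96
Fee: $18,880.00 + $36,395.00 + $36,972.96 = $92,247.96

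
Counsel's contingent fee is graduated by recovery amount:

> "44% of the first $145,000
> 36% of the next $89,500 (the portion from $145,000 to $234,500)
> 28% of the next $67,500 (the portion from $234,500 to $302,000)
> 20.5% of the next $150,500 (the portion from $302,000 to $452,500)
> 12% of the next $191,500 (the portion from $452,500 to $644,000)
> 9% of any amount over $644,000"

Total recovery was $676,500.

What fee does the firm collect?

$171,677.50

First $145,000 at 44% = $63,800.00
Next $89,500 at 36% = $32,220.00
Next $67,500 at 28% = $18,900.00
Next $150,500 at 20.5% = $30,852.50
Next $191,500 at 12% = $22,980.00
Remaining $32,500 at 9% = $2,925.00
Fee: $63,800.00 + $32,220.00 + $18,900.00 + $30,852.50 + $22,980.00 + $2,925.00 = $171,677.50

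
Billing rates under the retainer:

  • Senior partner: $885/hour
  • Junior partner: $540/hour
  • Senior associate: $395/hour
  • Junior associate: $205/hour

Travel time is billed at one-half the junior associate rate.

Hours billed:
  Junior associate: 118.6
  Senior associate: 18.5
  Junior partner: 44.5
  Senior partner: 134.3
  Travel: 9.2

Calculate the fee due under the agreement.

Senior partner: 134.3 × $885 = $118,855.50
Junior partner: 44.5 × $540 = $24,030.00
Senior associate: 18.5 × $395 = $7,307.50
Junior associate: 118.6 × $205 = $24,313.00
Subtotal: $118,855.50 + $24,030.00 + $7,307.50 + $24,313.00 = $174,506.00
Travel: 9.2 × ($205 ÷ 2) = 9.2 × $102.50 = $943.00
Total: $174,506.00 + $943.00 = $175,449.00

$175,449.00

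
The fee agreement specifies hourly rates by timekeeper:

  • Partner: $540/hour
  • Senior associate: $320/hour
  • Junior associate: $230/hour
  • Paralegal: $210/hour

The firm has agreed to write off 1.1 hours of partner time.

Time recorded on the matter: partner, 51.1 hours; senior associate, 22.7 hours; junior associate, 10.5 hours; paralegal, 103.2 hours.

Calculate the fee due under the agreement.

Partner: 51.1 × $540 = $27,594.00
Senior associate: 22.7 × $320 = $7,264.00
Junior associate: 10.5 × $230 = $2,415.00
Paralegal: 103.2 × $210 = $21,672.00
Subtotal: $58,945.00
Write-off: 1.1 × $540 = $594.00
Total: $58,945.00 − $594.00 = $58,351.00

$58,351.00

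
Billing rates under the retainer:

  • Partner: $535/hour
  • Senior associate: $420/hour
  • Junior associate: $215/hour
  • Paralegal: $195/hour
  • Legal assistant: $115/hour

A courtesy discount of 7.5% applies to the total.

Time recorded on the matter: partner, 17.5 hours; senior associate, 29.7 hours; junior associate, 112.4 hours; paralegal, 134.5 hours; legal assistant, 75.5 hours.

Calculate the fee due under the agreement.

$74,844.06

Partner: 17.5 × $535 = $9,362.50
Senior associate: 29.7 × $420 = $12,474.00
Junior associate: 112.4 × $215 = $24,166.00
Paralegal: 134.5 × $195 = $26,227.50
Legal assistant: 75.5 × $115 = $8,682.50
Subtotal: $80,912.50
Less 7.5% discount: −$6,068.44
Total: $80,912.50 − $6,068.44 = $74,844.06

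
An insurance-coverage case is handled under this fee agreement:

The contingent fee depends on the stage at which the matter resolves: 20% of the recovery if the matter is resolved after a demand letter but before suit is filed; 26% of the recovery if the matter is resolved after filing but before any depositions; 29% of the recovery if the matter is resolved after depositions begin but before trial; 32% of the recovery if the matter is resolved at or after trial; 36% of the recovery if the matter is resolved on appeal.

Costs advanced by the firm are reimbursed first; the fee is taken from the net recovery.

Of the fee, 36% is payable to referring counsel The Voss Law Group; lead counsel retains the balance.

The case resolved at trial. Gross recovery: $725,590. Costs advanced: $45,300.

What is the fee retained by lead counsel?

Fee base (net of costs): $725,590 − $45,300 = $680,290
The matter resolved at trial, so the 32% rate applies.
$680,290 × 32% = $217,692.80
Referral share: 36% of $217,692.80 = $78,369.41; lead counsel retains $217,692.80 − $78,369.41 = $139,323.39.

$139,323.39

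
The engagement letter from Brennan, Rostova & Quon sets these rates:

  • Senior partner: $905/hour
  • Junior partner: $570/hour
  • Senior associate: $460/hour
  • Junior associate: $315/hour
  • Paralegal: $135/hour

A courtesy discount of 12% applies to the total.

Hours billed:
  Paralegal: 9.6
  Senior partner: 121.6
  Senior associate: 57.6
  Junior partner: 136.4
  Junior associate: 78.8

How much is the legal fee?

Senior partner: 121.6 × $905 = $110,048.00
Junior partner: 136.4 × $570 = $77,748.00
Senior associate: 57.6 × $460 = $26,496.00
Junior associate: 78.8 × $315 = $24,822.00
Paralegal: 9.6 × $135 = $1,296.00
Subtotal: $240,410.00
Less 12% discount: −$28,849.20
Total: $240,410.00 − $28,849.20 = $211,560.80

$211,560.80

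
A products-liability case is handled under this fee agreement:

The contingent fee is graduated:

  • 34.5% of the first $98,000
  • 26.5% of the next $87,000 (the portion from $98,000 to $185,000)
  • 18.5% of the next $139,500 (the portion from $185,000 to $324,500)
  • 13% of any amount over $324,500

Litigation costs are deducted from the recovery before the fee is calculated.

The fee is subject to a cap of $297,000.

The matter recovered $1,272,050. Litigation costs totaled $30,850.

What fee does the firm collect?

Fee base (net of costs): $1,272,050 − $30,850 = $1,241,200
First $98,000 at 34.5% = $33,810.00
Next $87,000 at 26.5% = $23,055.00
Next $139,500 at 18.5% = $25,807.50
Remaining $916,700 at 13% = $119,171.00
Fee: $33,810.00 + $23,055.00 + $25,807.50 + $119,171.00 = $201,843.50
$201,843.50 is under the $297,000 cap.

$201,843.50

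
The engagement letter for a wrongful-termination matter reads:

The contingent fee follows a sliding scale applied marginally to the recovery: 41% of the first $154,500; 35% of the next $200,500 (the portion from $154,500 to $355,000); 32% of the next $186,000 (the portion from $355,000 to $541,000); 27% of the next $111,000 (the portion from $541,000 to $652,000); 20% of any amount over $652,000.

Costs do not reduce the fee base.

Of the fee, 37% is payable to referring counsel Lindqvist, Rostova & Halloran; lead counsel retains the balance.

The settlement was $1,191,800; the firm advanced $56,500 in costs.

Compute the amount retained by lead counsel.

$208,511.10

Fee base is the gross recovery, $1,191,800; costs are reimbursed separately.
First $154,500 at 41% = $63,345.00
Next $200,500 at 35% = $70,175.00
Next $186,000 at 32% = $59,520.00
Next $111,000 at 27% = $29,970.00
Remaining $539,800 at 20% = $107,960.00
Fee: $63,345.00 + $70,175.00 + $59,520.00 + $29,970.00 + $107,960.00 = $330,970.00
Referral share: 37% of $330,970.00 = $122,458.90; lead counsel retains $330,970.00 − $122,458.90 = $208,511.10.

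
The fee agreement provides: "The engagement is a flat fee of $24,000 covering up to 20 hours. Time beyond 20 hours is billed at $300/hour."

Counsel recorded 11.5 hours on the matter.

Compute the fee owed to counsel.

$24,000.00

11.5 hours is within the 20-hour scope; only the flat fee applies.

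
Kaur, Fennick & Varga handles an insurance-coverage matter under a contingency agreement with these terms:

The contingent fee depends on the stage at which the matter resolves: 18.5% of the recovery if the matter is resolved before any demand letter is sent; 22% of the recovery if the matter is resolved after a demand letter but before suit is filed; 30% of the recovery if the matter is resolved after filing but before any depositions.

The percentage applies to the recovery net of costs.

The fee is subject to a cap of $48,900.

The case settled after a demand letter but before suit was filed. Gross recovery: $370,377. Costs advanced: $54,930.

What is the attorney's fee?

$48,900.00

Fee base (net of costs): $370,377 − $54,930 = $315,447
The matter settled after a demand letter but before suit was filed, so the 22% rate applies.
$315,447 × 22% = $69,398.34
$69,398.34 exceeds the $48,900 cap, so the fee is capped at $48,900.00.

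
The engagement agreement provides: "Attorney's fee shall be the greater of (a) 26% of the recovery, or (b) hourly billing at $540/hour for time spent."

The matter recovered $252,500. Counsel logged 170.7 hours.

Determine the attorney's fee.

(a) 26% of $252,500 = $65,650.00
(b) 170.7 × $540 = $92,178.00
The greater is (b): $92,178.00.

$92,178.00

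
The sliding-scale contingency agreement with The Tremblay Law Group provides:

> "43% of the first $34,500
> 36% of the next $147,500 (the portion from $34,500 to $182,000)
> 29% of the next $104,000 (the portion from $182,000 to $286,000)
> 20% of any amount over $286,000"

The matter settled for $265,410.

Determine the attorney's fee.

First $34,500 at 43% = $14,835.00
Next $147,500 at 36% = $53,100.00
Remaining $83,410 at 29% = $24,188.90
Fee: $14,835.00 + $53,100.00 + $24,188.90 = $92,123.90

$92,123.90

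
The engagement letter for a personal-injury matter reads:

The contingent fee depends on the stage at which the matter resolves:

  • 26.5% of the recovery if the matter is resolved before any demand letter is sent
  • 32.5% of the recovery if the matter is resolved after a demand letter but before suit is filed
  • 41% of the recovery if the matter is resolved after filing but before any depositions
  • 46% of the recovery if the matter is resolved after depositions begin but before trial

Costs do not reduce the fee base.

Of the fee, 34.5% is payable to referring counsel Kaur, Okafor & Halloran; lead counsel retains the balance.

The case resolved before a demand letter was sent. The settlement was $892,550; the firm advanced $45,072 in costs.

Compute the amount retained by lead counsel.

$154,924.37

Fee base is the gross recovery, $892,550; costs are reimbursed separately.
The matter resolved before a demand letter was sent, so the 26.5% rate applies.
$892,550 × 26.5% = $236,525.75
Referral share: 34.5% of $236,525.75 = $81,601.38; lead counsel retains $236,525.75 − $81,601.38 = $154,924.37.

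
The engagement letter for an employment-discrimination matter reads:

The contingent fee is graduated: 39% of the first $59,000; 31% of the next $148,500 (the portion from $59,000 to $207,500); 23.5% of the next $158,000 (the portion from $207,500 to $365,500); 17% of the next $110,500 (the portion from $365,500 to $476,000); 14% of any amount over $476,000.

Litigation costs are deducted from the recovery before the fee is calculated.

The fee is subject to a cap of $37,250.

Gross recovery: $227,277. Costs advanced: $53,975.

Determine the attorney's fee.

Fee base (net of costs): $227,277 − $53,975 = $173,302
First $59,000 at 39% = $23,010.00
Remaining $114,302 at 31% = $35,433.62
Fee: $23,010.00 + $35,433.62 = $58,443.62
$58,443.62 exceeds the $37,250 cap, so the fee is capped at $37,250.00.

$37,250.00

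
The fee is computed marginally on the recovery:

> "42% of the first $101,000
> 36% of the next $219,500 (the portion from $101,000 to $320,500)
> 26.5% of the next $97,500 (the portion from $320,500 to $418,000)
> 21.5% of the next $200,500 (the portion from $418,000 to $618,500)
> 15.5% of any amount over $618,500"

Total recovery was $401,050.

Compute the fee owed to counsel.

First $101,000 at 42% = $42,420.00
Next $219,500 at 36% = $79,020.00
Remaining $80,550 at 26.5% = $21,345.75
Fee: $42,420.00 + $79,020.00 + $21,345.75 = $142,785.75

$142,785.75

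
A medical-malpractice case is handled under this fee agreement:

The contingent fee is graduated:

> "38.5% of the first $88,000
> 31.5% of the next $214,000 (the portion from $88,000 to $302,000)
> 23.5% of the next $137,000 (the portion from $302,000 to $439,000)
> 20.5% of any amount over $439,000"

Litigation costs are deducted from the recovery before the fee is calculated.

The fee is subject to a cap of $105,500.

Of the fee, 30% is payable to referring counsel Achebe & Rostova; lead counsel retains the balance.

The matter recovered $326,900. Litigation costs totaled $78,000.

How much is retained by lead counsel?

$59,194.45

Fee base (net of costs): $326,900 − $78,000 = $248,900
First $88,000 at 38.5% = $33,880.00
Remaining $160,900 at 31.5% = $50,683.50
Fee: $33,880.00 + $50,683.50 = $84,563.50
$84,563.50 is under the $105,500 cap.
Referral share: 30% of $84,563.50 = $25,369.05; lead counsel retains $84,563.50 − $25,369.05 = $59,194.45.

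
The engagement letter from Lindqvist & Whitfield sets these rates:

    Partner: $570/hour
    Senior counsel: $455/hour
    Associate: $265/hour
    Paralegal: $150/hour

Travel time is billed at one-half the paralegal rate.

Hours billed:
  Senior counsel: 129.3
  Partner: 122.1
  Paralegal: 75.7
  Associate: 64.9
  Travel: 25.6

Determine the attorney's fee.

$158,902.00

Partner: 122.1 × $570 = $69,597.00
Senior counsel: 129.3 × $455 = $58,831.50
Associate: 64.9 × $265 = $17,198.50
Paralegal: 75.7 × $150 = $11,355.00
Subtotal: $69,597.00 + $58,831.50 + $17,198.50 + $11,355.00 = $156,982.00
Travel: 25.6 × ($150 ÷ 2) = 25.6 × $75.00 = $1,920.00
Total: $156,982.00 + $1,920.00 = $158,902.00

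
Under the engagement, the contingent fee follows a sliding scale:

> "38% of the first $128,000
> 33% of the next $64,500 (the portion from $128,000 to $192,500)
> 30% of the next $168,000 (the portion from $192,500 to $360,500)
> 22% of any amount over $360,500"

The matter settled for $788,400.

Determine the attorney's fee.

$214,463.00

First $128,000 at 38% = $48,640.00
Next $64,500 at 33% = $21,285.00
Next $168,000 at 30% = $50,400.00
Remaining $427,900 at 22% = $94,138.00
Fee: $48,640.00 + $21,285.00 + $50,400.00 + $94,138.00 = $214,463.00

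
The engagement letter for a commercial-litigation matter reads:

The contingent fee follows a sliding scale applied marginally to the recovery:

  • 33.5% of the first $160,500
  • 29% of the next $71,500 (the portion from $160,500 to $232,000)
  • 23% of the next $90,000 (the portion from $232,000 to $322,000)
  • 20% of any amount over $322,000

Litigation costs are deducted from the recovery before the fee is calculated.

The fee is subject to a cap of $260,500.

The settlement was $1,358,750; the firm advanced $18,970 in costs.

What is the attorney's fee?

$260,500.00

Fee base (net of costs): $1,358,750 − $18,970 = $1,339,780
First $160,500 at 33.5% = $53,767.50
Next $71,500 at 29% = $20,735.00
Next $90,000 at 23% = $20,700.00
Remaining $1,017,780 at 20% = $203,556.00
Fee: $53,767.50 + $20,735.00 + $20,700.00 + $203,556.00 = $298,758.50
$298,758.50 exceeds the $260,500 cap, so the fee is capped at $260,500.00.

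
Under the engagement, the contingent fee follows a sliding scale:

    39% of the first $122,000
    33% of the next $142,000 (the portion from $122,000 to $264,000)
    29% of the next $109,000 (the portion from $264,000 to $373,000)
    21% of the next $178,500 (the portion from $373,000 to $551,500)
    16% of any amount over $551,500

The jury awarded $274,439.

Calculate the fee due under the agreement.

$97,467.31

First $122,000 at 39% = $47,580.00
Next $142,000 at 33% = $46,860.00
Remaining $10,439 at 29% = $3,027.31
Fee: $47,580.00 + $46,860.00 + $3,027.31 = $97,467.31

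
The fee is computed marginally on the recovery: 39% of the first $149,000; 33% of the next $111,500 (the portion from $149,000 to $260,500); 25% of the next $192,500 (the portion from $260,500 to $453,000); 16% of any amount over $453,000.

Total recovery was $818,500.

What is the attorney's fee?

$201,510.00

First $149,000 at 39% = $58,110.00
Next $111,500 at 33% = $36,795.00
Next $192,500 at 25% = $48,125.00
Remaining $365,500 at 16% = $58,480.00
Fee: $58,110.00 + $36,795.00 + $48,125.00 + $58,480.00 = $201,510.00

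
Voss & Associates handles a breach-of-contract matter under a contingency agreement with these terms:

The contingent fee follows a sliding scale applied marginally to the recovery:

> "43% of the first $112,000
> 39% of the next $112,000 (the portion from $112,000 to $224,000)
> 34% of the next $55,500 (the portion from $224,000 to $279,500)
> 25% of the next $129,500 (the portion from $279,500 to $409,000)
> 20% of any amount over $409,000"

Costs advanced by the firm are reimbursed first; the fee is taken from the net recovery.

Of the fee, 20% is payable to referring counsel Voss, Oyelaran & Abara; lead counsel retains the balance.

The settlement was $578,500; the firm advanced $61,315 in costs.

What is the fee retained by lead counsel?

$131,777.60

Fee base (net of costs): $578,500 − $61,315 = $517,185
First $112,000 at 43% = $48,160.00
Next $112,000 at 39% = $43,680.00
Next $55,500 at 34% = $18,870.00
Next $129,500 at 25% = $32,375.00
Remaining $108,185 at 20% = $21,637.00
Fee: $48,160.00 + $43,680.00 + $18,870.00 + $32,375.00 + $21,637.00 = $164,722.00
Referral share: 20% of $164,722.00 = $32,944.40; lead counsel retains $164,722.00 − $32,944.40 = $131,777.60.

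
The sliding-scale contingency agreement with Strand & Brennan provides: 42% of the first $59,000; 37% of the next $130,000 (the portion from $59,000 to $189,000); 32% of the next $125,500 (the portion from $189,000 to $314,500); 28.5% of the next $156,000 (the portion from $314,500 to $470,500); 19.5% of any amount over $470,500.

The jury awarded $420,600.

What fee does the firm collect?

First $59,000 at 42% = $24,780.00
Next $130,000 at 37% = $48,100.00
Next $125,500 at 32% = $40,160.00
Remaining $106,100 at 28.5% = $30,238.50
Fee: $24,780.00 + $48,100.00 + $40,160.00 + $30,238.50 = $143,278.50

$143,278.50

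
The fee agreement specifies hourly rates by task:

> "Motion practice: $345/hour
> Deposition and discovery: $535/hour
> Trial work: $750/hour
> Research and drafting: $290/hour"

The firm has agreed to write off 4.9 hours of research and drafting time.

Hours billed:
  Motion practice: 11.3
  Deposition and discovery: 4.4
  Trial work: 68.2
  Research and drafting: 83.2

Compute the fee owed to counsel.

$80,109.50

Motion practice: 11.3 × $345 = $3,898.50
Deposition and discovery: 4.4 × $535 = $2,354.00
Trial work: 68.2 × $750 = $51,150.00
Research and drafting: 83.2 × $290 = $24,128.00
Subtotal: $81,530.50
Write-off: 4.9 × $290 = $1,421.00
Total: $81,530.50 − $1,421.00 = $80,109.50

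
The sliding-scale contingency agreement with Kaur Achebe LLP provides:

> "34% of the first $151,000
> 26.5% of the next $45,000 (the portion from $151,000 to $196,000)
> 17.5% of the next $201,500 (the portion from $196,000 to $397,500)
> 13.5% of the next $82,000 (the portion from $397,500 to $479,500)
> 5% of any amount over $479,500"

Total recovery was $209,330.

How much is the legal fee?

First $151,000 at 34% = $51,340.00
Next $45,000 at 26.5% = $11,925.00
Remaining $13,330 at 17.5% = $2,332.75
Fee: $51,340.00 + $11,925.00 + $2,332.75 = $65,597.75

$65,597.75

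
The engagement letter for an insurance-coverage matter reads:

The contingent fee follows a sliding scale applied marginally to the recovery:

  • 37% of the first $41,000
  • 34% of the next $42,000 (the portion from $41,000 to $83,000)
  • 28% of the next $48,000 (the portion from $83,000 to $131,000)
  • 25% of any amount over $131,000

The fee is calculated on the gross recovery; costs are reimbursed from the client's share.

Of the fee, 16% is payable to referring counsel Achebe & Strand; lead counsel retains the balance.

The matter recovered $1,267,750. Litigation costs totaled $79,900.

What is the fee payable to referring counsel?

$52,332.40

Fee base is the gross recovery, $1,267,750; costs are reimbursed separately.
First $41,000 at 37% = $15,170.00
Next $42,000 at 34% = $14,280.00
Next $48,000 at 28% = $13,440.00
Remaining $1,136,750 at 25% = $284,187.50
Fee: $15,170.00 + $14,280.00 + $13,440.00 + $284,187.50 = $327,077.50
Referral share: 16% of $327,077.50 = $52,332.40; lead counsel retains $327,077.50 − $52,332.40 = $274,745.10.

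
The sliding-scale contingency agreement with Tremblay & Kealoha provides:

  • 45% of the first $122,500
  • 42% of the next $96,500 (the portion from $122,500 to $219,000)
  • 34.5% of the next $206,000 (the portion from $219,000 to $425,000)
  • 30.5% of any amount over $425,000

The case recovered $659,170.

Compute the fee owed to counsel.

First $122,500 at 45% = $55,125.00
Next $96,500 at 42% = $40,530.00
Next $206,000 at 34.5% = $71,070.00
Remaining $234,170 at 30.5% = $71,421.85
Fee: $55,125.00 + $40,530.00 + $71,070.00 + $71,421.85 = $238,146.85

$238,146.85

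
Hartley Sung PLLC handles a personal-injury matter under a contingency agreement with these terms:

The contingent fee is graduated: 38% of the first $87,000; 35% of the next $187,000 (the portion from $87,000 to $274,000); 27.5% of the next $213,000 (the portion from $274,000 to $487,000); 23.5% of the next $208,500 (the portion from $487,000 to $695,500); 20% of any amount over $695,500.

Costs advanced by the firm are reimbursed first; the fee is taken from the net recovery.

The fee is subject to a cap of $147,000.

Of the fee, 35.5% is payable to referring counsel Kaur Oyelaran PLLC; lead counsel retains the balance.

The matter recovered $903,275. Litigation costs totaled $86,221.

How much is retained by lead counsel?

$94,815.00

Fee base (net of costs): $903,275 − $86,221 = $817,054
First $87,000 at 38% = $33,060.00
Next $187,000 at 35% = $65,450.00
Next $213,000 at 27.5% = $58,575.00
Next $208,500 at 23.5% = $48,997.50
Remaining $121,554 at 20% = $24,310.80
Fee: $33,060.00 + $65,450.00 + $58,575.00 + $48,997.50 + $24,310.80 = $230,393.30
$230,393.30 exceeds the $147,000 cap, so the fee is capped at $147,000.00.
Referral share: 35.5% of $147,000.00 = $52,185.00; lead counsel retains $147,000.00 − $52,185.00 = $94,815.00.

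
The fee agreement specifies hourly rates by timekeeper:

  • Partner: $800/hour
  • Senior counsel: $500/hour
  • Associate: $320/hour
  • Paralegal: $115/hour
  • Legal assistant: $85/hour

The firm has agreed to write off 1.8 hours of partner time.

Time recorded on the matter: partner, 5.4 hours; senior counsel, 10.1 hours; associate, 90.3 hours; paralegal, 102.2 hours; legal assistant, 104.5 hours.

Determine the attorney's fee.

Partner: 5.4 × $800 = $4,320.00
Senior counsel: 10.1 × $500 = $5,050.00
Associate: 90.3 × $320 = $28,896.00
Paralegal: 102.2 × $115 = $11,753.00
Legal assistant: 104.5 × $85 = $8,882.50
Subtotal: $58,901.50
Write-off: 1.8 × $800 = $1,440.00
Total: $58,901.50 − $1,440.00 = $57,461.50

$57,461.50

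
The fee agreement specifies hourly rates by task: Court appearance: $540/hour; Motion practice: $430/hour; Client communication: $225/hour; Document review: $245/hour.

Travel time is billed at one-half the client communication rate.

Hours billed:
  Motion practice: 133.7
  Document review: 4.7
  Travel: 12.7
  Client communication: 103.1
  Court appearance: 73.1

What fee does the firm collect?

Court appearance: 73.1 × $540 = $39,474.00
Motion practice: 133.7 × $430 = $57,491.00
Client communication: 103.1 × $225 = $23,197.50
Document review: 4.7 × $245 = $1,151.50
Subtotal: $39,474.00 + $57,491.00 + $23,197.50 + $1,151.50 = $121,314.00
Travel: 12.7 × ($225 ÷ 2) = 12.7 × $112.50 = $1,428.75
Total: $121,314.00 + $1,428.75 = $122,742.75

$122,742.75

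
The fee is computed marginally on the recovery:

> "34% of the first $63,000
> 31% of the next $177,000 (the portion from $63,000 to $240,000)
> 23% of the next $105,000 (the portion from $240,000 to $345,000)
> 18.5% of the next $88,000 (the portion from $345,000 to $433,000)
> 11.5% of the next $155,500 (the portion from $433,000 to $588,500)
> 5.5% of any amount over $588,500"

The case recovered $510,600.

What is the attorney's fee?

First $63,000 at 34% = $21,420.00
Next $177,000 at 31% = $54,870.00
Next $105,000 at 23% = $24,150.00
Next $88,000 at 18.5% = $16,280.00
Remaining $77,600 at 11.5% = $8,924.00
Fee: $21,420.00 + $54,870.00 + $24,150.00 + $16,280.00 + $8,924.00 = $125,644.00

$125,644.00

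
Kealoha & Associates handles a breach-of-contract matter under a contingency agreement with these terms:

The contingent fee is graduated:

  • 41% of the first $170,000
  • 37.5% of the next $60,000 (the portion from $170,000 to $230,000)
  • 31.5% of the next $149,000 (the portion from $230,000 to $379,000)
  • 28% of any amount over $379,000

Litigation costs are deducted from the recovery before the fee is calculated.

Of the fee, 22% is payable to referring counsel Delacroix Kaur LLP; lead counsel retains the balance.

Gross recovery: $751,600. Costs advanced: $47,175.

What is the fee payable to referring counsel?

$50,655.88

Fee base (net of costs): $751,600 − $47,175 = $704,425
First $170,000 at 41% = $69,700.00
Next $60,000 at 37.5% = $22,500.00
Next $149,000 at 31.5% = $46,935.00
Remaining $325,425 at 28% = $91,119.00
Fee: $69,700.00 + $22,500.00 + $46,935.00 + $91,119.00 = $230,254.00
Referral share: 22% of $230,254.00 = $50,655.88; lead counsel retains $230,254.00 − $50,655.88 = $179,598.12.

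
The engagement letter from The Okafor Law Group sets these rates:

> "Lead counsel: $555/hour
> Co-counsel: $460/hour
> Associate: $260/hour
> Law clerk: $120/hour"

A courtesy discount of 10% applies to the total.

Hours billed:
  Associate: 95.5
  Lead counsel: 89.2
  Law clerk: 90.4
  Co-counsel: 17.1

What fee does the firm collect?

Lead counsel: 89.2 × $555 = $49,506.00
Co-counsel: 17.1 × $460 = $7,866.00
Associate: 95.5 × $260 = $24,830.00
Law clerk: 90.4 × $120 = $10,848.00
Subtotal: $93,050.00
Less 10% discount: −$9,305.00
Total: $93,050.00 − $9,305.00 = $83,745.00

$83,745.00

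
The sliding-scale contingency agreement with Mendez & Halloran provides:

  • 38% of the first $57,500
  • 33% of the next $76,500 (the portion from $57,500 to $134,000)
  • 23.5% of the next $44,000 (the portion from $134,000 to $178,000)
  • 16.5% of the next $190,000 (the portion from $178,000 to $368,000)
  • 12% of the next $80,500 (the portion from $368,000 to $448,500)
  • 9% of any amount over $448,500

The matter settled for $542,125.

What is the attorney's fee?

First $57,500 at 38% = $21,850.00
Next $76,500 at 33% = $25,245.00
Next $44,000 at 23.5% = $10,340.00
Next $190,000 at 16.5% = $31,350.00
Next $80,500 at 12% = $9,660.00
Remaining $93,625 at 9% = $8,426.25
Fee: $21,850.00 + $25,245.00 + $10,340.00 + $31,350.00 + $9,660.00 + $8,426.25 = $106,871.25

$106,871.25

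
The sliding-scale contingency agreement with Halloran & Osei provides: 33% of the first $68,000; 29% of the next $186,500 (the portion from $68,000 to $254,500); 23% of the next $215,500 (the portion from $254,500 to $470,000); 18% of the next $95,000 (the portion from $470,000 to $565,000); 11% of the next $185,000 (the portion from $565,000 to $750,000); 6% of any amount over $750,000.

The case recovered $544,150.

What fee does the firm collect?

First $68,000 at 33% = $22,440.00
Next $186,500 at 29% = $54,085.00
Next $215,500 at 23% = $49,565.00
Remaining $74,150 at 18% = $13,347.00
Fee: $22,440.00 + $54,085.00 + $49,565.00 + $13,347.00 = $139,437.00

$139,437.00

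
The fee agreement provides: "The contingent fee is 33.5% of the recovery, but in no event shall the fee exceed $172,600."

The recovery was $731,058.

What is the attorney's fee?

$172,600.00

33.5% of $731,058 = $244,904.43
That exceeds the $172,600 cap, so the fee is capped at $172,600.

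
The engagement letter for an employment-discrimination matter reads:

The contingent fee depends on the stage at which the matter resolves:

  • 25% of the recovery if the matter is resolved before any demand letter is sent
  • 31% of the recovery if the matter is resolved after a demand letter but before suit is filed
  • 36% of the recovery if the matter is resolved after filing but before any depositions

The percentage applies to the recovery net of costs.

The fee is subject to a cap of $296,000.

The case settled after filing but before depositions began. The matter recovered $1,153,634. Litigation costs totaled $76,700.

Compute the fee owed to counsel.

Fee base (net of costs): $1,153,634 − $76,700 = $1,076,934
The matter settled after filing but before depositions began, so the 36% rate applies.
$1,076,934 × 36% = $387,696.24
$387,696.24 exceeds the $296,000 cap, so the fee is capped at $296,000.00.

$296,000.00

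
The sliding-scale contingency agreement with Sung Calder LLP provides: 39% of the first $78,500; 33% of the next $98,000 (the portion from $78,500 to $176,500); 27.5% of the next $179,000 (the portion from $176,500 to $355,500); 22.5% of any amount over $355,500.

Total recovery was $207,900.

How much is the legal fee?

$71,590.00

First $78,500 at 39% = $30,615.00
Next $98,000 at 33% = $32,340.00
Remaining $31,400 at 27.5% = $8,635.00
Fee: $30,615.00 + $32,340.00 + $8,635.00 = $71,590.00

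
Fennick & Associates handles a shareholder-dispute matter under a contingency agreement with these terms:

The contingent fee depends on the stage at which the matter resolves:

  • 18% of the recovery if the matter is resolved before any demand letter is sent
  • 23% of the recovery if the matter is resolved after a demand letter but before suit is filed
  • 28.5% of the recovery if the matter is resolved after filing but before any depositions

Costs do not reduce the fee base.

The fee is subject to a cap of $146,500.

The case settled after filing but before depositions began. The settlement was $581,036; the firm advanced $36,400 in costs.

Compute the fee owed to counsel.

Fee base is the gross recovery, $581,036; costs are reimbursed separately.
The matter settled after filing but before depositions began, so the 28.5% rate applies.
$581,036 × 28.5% = $165,595.26
$165,595.26 exceeds the $146,500 cap, so the fee is capped at $146,500.00.

$146,500.00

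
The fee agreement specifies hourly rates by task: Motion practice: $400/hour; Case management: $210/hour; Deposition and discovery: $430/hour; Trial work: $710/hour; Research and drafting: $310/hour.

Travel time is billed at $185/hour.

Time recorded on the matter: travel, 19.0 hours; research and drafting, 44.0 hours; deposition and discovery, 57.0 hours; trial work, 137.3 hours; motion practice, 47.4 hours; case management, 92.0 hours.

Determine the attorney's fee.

$177,428.00

Motion practice: 47.4 × $400 = $18,960.00
Case management: 92.0 × $210 = $19,320.00
Deposition and discovery: 57.0 × $430 = $24,510.00
Trial work: 137.3 × $710 = $97,483.00
Research and drafting: 44.0 × $310 = $13,640.00
Subtotal: $18,960.00 + $19,320.00 + $24,510.00 + $97,483.00 + $13,640.00 = $173,913.00
Travel: 19.0 × $185 = $3,515.00
Total: $173,913.00 + $3,515.00 = $177,428.00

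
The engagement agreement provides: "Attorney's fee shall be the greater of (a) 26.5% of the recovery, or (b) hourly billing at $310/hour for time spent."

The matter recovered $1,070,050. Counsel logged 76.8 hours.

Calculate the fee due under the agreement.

(a) 26.5% of $1,070,050 = $283,563.25
(b) 76.8 × $310 = $23,808.00
The greater is (a): $283,563.25.

$283,563.25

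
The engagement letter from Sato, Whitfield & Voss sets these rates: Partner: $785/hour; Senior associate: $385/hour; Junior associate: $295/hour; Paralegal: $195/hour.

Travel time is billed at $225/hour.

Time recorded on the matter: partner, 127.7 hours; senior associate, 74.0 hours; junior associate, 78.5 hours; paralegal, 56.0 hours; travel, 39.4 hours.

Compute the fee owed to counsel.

$171,677.00

Partner: 127.7 × $785 = $100,244.50
Senior associate: 74.0 × $385 = $28,490.00
Junior associate: 78.5 × $295 = $23,157.50
Paralegal: 56.0 × $195 = $10,920.00
Subtotal: $100,244.50 + $28,490.00 + $23,157.50 + $10,920.00 = $162,812.00
Travel: 39.4 × $225 = $8,865.00
Total: $162,812.00 + $8,865.00 = $171,677.00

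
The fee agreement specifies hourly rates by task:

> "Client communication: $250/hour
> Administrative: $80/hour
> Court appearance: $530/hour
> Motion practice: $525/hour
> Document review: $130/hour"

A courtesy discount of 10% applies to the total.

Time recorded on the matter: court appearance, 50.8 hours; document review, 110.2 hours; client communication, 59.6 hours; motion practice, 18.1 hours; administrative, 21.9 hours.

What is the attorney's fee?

Client communication: 59.6 × $250 = $14,900.00
Administrative: 21.9 × $80 = $1,752.00
Court appearance: 50.8 × $530 = $26,924.00
Motion practice: 18.1 × $525 = $9,502.50
Document review: 110.2 × $130 = $14,326.00
Subtotal: $67,404.50
Less 10% discount: −$6,740.45
Total: $67,404.50 − $6,740.45 = $60,664.05

$60,664.05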